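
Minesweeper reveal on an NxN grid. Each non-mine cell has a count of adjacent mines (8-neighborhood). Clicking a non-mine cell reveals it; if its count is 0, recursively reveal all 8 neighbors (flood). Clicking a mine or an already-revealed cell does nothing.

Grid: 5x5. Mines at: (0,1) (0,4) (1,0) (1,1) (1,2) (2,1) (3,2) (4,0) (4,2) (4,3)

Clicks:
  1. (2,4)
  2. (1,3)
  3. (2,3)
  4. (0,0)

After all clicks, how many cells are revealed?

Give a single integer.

Click 1 (2,4) count=0: revealed 6 new [(1,3) (1,4) (2,3) (2,4) (3,3) (3,4)] -> total=6
Click 2 (1,3) count=2: revealed 0 new [(none)] -> total=6
Click 3 (2,3) count=2: revealed 0 new [(none)] -> total=6
Click 4 (0,0) count=3: revealed 1 new [(0,0)] -> total=7

Answer: 7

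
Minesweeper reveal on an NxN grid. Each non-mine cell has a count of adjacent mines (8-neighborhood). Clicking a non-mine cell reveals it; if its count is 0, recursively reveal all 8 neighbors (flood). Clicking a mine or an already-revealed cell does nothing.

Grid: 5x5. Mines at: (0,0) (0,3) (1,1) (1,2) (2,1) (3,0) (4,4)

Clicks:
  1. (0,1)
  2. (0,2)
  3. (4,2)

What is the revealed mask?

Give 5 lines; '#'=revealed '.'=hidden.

Click 1 (0,1) count=3: revealed 1 new [(0,1)] -> total=1
Click 2 (0,2) count=3: revealed 1 new [(0,2)] -> total=2
Click 3 (4,2) count=0: revealed 6 new [(3,1) (3,2) (3,3) (4,1) (4,2) (4,3)] -> total=8

Answer: .##..
.....
.....
.###.
.###.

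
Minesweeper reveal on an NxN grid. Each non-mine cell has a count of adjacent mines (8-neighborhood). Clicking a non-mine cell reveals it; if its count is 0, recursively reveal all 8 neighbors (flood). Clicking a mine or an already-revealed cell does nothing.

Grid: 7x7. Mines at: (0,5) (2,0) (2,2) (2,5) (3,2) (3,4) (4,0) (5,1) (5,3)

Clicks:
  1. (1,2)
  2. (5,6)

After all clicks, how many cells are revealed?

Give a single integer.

Click 1 (1,2) count=1: revealed 1 new [(1,2)] -> total=1
Click 2 (5,6) count=0: revealed 11 new [(3,5) (3,6) (4,4) (4,5) (4,6) (5,4) (5,5) (5,6) (6,4) (6,5) (6,6)] -> total=12

Answer: 12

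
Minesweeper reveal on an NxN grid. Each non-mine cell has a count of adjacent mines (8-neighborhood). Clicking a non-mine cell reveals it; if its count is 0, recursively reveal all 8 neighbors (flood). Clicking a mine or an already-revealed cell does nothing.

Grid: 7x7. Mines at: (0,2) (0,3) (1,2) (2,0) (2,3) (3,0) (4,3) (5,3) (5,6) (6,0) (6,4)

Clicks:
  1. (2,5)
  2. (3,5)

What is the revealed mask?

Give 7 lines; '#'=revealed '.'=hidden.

Answer: ....###
....###
....###
....###
....###
.......
.......

Derivation:
Click 1 (2,5) count=0: revealed 15 new [(0,4) (0,5) (0,6) (1,4) (1,5) (1,6) (2,4) (2,5) (2,6) (3,4) (3,5) (3,6) (4,4) (4,5) (4,6)] -> total=15
Click 2 (3,5) count=0: revealed 0 new [(none)] -> total=15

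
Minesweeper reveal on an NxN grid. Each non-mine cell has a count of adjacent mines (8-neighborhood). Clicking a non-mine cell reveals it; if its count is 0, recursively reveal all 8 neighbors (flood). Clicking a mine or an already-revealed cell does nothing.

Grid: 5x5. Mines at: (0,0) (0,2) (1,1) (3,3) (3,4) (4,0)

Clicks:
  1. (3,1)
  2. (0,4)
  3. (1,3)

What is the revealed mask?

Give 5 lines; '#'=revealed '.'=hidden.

Answer: ...##
...##
...##
.#...
.....

Derivation:
Click 1 (3,1) count=1: revealed 1 new [(3,1)] -> total=1
Click 2 (0,4) count=0: revealed 6 new [(0,3) (0,4) (1,3) (1,4) (2,3) (2,4)] -> total=7
Click 3 (1,3) count=1: revealed 0 new [(none)] -> total=7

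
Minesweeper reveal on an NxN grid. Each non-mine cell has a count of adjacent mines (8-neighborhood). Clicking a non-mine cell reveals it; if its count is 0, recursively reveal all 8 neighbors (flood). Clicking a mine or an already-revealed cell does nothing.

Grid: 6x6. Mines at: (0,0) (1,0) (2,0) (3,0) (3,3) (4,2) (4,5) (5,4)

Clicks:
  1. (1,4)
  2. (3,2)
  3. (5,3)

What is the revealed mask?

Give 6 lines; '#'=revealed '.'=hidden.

Click 1 (1,4) count=0: revealed 17 new [(0,1) (0,2) (0,3) (0,4) (0,5) (1,1) (1,2) (1,3) (1,4) (1,5) (2,1) (2,2) (2,3) (2,4) (2,5) (3,4) (3,5)] -> total=17
Click 2 (3,2) count=2: revealed 1 new [(3,2)] -> total=18
Click 3 (5,3) count=2: revealed 1 new [(5,3)] -> total=19

Answer: .#####
.#####
.#####
..#.##
......
...#..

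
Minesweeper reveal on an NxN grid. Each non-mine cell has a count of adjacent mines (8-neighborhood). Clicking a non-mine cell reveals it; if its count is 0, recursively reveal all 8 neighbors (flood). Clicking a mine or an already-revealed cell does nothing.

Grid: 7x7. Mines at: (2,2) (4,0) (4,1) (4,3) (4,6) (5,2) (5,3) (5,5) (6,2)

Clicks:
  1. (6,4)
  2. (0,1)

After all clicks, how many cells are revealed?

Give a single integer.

Click 1 (6,4) count=2: revealed 1 new [(6,4)] -> total=1
Click 2 (0,1) count=0: revealed 26 new [(0,0) (0,1) (0,2) (0,3) (0,4) (0,5) (0,6) (1,0) (1,1) (1,2) (1,3) (1,4) (1,5) (1,6) (2,0) (2,1) (2,3) (2,4) (2,5) (2,6) (3,0) (3,1) (3,3) (3,4) (3,5) (3,6)] -> total=27

Answer: 27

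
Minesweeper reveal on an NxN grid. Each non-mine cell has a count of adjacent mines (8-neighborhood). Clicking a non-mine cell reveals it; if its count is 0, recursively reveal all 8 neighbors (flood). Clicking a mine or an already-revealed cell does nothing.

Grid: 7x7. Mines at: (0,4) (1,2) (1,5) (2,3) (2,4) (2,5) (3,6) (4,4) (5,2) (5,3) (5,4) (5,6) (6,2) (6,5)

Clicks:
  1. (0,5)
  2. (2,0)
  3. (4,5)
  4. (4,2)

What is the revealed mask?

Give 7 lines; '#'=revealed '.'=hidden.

Click 1 (0,5) count=2: revealed 1 new [(0,5)] -> total=1
Click 2 (2,0) count=0: revealed 17 new [(0,0) (0,1) (1,0) (1,1) (2,0) (2,1) (2,2) (3,0) (3,1) (3,2) (4,0) (4,1) (4,2) (5,0) (5,1) (6,0) (6,1)] -> total=18
Click 3 (4,5) count=4: revealed 1 new [(4,5)] -> total=19
Click 4 (4,2) count=2: revealed 0 new [(none)] -> total=19

Answer: ##...#.
##.....
###....
###....
###..#.
##.....
##.....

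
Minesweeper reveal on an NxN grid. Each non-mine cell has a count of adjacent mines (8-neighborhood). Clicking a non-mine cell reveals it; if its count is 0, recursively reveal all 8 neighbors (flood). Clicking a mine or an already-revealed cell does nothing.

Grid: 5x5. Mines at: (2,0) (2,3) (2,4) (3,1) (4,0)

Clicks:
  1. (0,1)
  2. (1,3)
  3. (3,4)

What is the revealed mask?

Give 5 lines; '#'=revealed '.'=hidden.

Click 1 (0,1) count=0: revealed 10 new [(0,0) (0,1) (0,2) (0,3) (0,4) (1,0) (1,1) (1,2) (1,3) (1,4)] -> total=10
Click 2 (1,3) count=2: revealed 0 new [(none)] -> total=10
Click 3 (3,4) count=2: revealed 1 new [(3,4)] -> total=11

Answer: #####
#####
.....
....#
.....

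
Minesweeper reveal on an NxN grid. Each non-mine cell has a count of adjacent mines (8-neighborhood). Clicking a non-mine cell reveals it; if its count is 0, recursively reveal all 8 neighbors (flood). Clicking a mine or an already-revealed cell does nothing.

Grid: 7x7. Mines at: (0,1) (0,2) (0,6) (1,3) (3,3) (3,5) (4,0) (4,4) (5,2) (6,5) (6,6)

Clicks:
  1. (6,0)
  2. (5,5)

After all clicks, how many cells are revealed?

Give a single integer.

Answer: 5

Derivation:
Click 1 (6,0) count=0: revealed 4 new [(5,0) (5,1) (6,0) (6,1)] -> total=4
Click 2 (5,5) count=3: revealed 1 new [(5,5)] -> total=5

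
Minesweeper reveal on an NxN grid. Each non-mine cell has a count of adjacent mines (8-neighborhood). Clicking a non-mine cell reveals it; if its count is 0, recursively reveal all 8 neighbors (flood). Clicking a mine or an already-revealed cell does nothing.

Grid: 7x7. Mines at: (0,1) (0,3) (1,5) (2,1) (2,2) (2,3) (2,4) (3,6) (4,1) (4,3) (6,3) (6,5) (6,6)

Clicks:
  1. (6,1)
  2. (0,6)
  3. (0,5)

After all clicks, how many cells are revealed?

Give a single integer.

Answer: 8

Derivation:
Click 1 (6,1) count=0: revealed 6 new [(5,0) (5,1) (5,2) (6,0) (6,1) (6,2)] -> total=6
Click 2 (0,6) count=1: revealed 1 new [(0,6)] -> total=7
Click 3 (0,5) count=1: revealed 1 new [(0,5)] -> total=8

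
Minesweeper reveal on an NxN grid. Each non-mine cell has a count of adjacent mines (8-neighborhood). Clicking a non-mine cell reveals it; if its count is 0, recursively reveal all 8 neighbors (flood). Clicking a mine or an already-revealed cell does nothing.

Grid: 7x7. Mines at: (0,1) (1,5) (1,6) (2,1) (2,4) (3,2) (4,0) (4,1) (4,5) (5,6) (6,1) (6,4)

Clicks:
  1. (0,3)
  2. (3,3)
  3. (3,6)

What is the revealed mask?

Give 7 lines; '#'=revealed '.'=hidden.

Click 1 (0,3) count=0: revealed 6 new [(0,2) (0,3) (0,4) (1,2) (1,3) (1,4)] -> total=6
Click 2 (3,3) count=2: revealed 1 new [(3,3)] -> total=7
Click 3 (3,6) count=1: revealed 1 new [(3,6)] -> total=8

Answer: ..###..
..###..
.......
...#..#
.......
.......
.......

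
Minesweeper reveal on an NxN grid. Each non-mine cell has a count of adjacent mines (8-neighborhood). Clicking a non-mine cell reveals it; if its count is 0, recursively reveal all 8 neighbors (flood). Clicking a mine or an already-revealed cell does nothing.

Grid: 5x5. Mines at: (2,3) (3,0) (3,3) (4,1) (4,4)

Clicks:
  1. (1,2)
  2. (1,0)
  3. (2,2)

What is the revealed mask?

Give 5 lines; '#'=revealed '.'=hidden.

Click 1 (1,2) count=1: revealed 1 new [(1,2)] -> total=1
Click 2 (1,0) count=0: revealed 12 new [(0,0) (0,1) (0,2) (0,3) (0,4) (1,0) (1,1) (1,3) (1,4) (2,0) (2,1) (2,2)] -> total=13
Click 3 (2,2) count=2: revealed 0 new [(none)] -> total=13

Answer: #####
#####
###..
.....
.....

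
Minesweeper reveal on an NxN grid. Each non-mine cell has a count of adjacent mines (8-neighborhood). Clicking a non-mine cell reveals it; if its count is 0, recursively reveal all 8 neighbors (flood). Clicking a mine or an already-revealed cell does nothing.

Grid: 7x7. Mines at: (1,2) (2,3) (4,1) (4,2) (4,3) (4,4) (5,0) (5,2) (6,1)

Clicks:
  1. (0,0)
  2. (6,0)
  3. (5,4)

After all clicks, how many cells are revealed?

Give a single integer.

Answer: 10

Derivation:
Click 1 (0,0) count=0: revealed 8 new [(0,0) (0,1) (1,0) (1,1) (2,0) (2,1) (3,0) (3,1)] -> total=8
Click 2 (6,0) count=2: revealed 1 new [(6,0)] -> total=9
Click 3 (5,4) count=2: revealed 1 new [(5,4)] -> total=10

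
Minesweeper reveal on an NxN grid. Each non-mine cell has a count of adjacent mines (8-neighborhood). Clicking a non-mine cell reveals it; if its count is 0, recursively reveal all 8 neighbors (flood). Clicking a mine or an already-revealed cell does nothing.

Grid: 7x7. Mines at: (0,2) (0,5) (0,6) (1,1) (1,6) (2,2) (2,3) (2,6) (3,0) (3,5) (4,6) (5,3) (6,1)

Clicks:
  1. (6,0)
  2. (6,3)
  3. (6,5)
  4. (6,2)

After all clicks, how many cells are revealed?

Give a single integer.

Answer: 9

Derivation:
Click 1 (6,0) count=1: revealed 1 new [(6,0)] -> total=1
Click 2 (6,3) count=1: revealed 1 new [(6,3)] -> total=2
Click 3 (6,5) count=0: revealed 6 new [(5,4) (5,5) (5,6) (6,4) (6,5) (6,6)] -> total=8
Click 4 (6,2) count=2: revealed 1 new [(6,2)] -> total=9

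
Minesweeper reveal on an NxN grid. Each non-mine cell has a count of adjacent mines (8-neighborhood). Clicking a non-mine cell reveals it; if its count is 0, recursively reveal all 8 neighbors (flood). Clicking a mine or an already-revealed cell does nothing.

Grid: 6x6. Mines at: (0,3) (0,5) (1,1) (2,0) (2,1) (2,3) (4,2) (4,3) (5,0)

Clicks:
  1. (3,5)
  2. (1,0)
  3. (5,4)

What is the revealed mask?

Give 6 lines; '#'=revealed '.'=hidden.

Answer: ......
#...##
....##
....##
....##
....##

Derivation:
Click 1 (3,5) count=0: revealed 10 new [(1,4) (1,5) (2,4) (2,5) (3,4) (3,5) (4,4) (4,5) (5,4) (5,5)] -> total=10
Click 2 (1,0) count=3: revealed 1 new [(1,0)] -> total=11
Click 3 (5,4) count=1: revealed 0 new [(none)] -> total=11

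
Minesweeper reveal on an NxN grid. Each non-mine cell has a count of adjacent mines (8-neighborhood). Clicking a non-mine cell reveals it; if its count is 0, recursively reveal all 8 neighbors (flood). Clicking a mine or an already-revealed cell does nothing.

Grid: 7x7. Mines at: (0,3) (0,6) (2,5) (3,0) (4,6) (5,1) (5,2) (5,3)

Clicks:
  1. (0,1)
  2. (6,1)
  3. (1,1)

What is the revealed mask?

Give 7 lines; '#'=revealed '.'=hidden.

Answer: ###....
#####..
#####..
.####..
.####..
.......
.#.....

Derivation:
Click 1 (0,1) count=0: revealed 21 new [(0,0) (0,1) (0,2) (1,0) (1,1) (1,2) (1,3) (1,4) (2,0) (2,1) (2,2) (2,3) (2,4) (3,1) (3,2) (3,3) (3,4) (4,1) (4,2) (4,3) (4,4)] -> total=21
Click 2 (6,1) count=2: revealed 1 new [(6,1)] -> total=22
Click 3 (1,1) count=0: revealed 0 new [(none)] -> total=22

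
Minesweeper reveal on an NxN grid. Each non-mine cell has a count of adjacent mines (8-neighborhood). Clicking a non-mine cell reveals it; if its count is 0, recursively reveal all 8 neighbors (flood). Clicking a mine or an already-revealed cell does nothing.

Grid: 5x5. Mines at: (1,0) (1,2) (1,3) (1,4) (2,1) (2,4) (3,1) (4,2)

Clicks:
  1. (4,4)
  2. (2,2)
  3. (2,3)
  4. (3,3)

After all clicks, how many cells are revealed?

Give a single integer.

Answer: 6

Derivation:
Click 1 (4,4) count=0: revealed 4 new [(3,3) (3,4) (4,3) (4,4)] -> total=4
Click 2 (2,2) count=4: revealed 1 new [(2,2)] -> total=5
Click 3 (2,3) count=4: revealed 1 new [(2,3)] -> total=6
Click 4 (3,3) count=2: revealed 0 new [(none)] -> total=6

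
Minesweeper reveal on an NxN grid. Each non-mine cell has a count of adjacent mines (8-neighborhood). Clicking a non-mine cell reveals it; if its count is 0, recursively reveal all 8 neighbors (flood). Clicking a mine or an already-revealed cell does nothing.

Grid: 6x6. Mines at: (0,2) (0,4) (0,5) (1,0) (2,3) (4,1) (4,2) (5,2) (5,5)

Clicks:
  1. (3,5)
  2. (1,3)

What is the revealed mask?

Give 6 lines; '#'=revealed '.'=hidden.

Answer: ......
...###
....##
....##
....##
......

Derivation:
Click 1 (3,5) count=0: revealed 8 new [(1,4) (1,5) (2,4) (2,5) (3,4) (3,5) (4,4) (4,5)] -> total=8
Click 2 (1,3) count=3: revealed 1 new [(1,3)] -> total=9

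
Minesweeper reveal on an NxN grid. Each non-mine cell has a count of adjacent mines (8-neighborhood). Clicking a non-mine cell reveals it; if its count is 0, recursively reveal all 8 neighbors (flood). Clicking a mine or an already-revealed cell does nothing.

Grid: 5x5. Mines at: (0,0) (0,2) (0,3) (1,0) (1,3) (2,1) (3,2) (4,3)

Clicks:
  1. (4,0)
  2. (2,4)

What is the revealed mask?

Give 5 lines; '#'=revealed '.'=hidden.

Click 1 (4,0) count=0: revealed 4 new [(3,0) (3,1) (4,0) (4,1)] -> total=4
Click 2 (2,4) count=1: revealed 1 new [(2,4)] -> total=5

Answer: .....
.....
....#
##...
##...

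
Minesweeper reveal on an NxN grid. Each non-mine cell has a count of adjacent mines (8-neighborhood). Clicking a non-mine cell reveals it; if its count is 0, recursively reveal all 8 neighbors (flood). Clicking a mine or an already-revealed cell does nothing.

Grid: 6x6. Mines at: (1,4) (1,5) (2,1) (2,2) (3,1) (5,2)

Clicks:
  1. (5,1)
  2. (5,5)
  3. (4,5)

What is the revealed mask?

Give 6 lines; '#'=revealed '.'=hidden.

Answer: ......
......
...###
...###
...###
.#.###

Derivation:
Click 1 (5,1) count=1: revealed 1 new [(5,1)] -> total=1
Click 2 (5,5) count=0: revealed 12 new [(2,3) (2,4) (2,5) (3,3) (3,4) (3,5) (4,3) (4,4) (4,5) (5,3) (5,4) (5,5)] -> total=13
Click 3 (4,5) count=0: revealed 0 new [(none)] -> total=13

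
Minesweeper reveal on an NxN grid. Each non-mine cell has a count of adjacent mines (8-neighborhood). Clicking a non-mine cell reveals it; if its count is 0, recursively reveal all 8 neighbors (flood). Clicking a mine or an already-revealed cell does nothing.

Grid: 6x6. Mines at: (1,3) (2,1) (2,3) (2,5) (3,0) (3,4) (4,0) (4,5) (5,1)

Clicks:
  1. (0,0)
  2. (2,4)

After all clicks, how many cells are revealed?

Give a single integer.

Answer: 7

Derivation:
Click 1 (0,0) count=0: revealed 6 new [(0,0) (0,1) (0,2) (1,0) (1,1) (1,2)] -> total=6
Click 2 (2,4) count=4: revealed 1 new [(2,4)] -> total=7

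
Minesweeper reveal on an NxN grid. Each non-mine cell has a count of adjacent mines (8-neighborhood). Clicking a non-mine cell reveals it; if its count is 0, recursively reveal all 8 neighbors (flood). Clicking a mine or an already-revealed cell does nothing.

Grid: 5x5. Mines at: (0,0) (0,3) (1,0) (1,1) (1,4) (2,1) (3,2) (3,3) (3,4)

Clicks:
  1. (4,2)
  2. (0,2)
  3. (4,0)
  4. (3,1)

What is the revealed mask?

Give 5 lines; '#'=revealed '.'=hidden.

Answer: ..#..
.....
.....
##...
###..

Derivation:
Click 1 (4,2) count=2: revealed 1 new [(4,2)] -> total=1
Click 2 (0,2) count=2: revealed 1 new [(0,2)] -> total=2
Click 3 (4,0) count=0: revealed 4 new [(3,0) (3,1) (4,0) (4,1)] -> total=6
Click 4 (3,1) count=2: revealed 0 new [(none)] -> total=6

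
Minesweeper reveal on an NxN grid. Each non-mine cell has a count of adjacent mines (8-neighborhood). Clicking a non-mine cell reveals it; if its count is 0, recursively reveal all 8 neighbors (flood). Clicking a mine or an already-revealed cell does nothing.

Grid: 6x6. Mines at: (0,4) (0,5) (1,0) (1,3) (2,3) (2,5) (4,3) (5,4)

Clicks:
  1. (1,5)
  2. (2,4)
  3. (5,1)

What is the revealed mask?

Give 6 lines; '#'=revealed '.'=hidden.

Click 1 (1,5) count=3: revealed 1 new [(1,5)] -> total=1
Click 2 (2,4) count=3: revealed 1 new [(2,4)] -> total=2
Click 3 (5,1) count=0: revealed 12 new [(2,0) (2,1) (2,2) (3,0) (3,1) (3,2) (4,0) (4,1) (4,2) (5,0) (5,1) (5,2)] -> total=14

Answer: ......
.....#
###.#.
###...
###...
###...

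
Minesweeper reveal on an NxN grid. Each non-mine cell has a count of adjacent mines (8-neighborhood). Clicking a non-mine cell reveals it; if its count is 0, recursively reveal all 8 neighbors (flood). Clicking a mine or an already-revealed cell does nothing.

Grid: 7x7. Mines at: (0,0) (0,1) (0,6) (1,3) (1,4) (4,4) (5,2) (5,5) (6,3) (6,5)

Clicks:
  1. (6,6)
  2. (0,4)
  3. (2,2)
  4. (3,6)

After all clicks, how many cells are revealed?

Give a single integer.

Click 1 (6,6) count=2: revealed 1 new [(6,6)] -> total=1
Click 2 (0,4) count=2: revealed 1 new [(0,4)] -> total=2
Click 3 (2,2) count=1: revealed 1 new [(2,2)] -> total=3
Click 4 (3,6) count=0: revealed 8 new [(1,5) (1,6) (2,5) (2,6) (3,5) (3,6) (4,5) (4,6)] -> total=11

Answer: 11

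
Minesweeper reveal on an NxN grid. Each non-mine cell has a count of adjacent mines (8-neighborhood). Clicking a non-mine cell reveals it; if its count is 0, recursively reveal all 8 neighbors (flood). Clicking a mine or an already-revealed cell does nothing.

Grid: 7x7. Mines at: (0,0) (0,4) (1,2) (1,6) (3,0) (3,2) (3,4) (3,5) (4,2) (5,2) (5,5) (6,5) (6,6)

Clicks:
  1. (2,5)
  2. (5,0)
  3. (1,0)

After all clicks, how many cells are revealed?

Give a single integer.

Answer: 8

Derivation:
Click 1 (2,5) count=3: revealed 1 new [(2,5)] -> total=1
Click 2 (5,0) count=0: revealed 6 new [(4,0) (4,1) (5,0) (5,1) (6,0) (6,1)] -> total=7
Click 3 (1,0) count=1: revealed 1 new [(1,0)] -> total=8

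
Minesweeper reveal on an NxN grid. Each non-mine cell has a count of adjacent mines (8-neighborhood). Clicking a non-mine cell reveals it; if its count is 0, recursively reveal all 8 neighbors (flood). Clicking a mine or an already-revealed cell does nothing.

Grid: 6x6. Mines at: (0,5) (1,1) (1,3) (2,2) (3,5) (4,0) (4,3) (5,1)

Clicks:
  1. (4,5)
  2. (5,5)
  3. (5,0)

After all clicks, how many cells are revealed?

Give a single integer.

Answer: 5

Derivation:
Click 1 (4,5) count=1: revealed 1 new [(4,5)] -> total=1
Click 2 (5,5) count=0: revealed 3 new [(4,4) (5,4) (5,5)] -> total=4
Click 3 (5,0) count=2: revealed 1 new [(5,0)] -> total=5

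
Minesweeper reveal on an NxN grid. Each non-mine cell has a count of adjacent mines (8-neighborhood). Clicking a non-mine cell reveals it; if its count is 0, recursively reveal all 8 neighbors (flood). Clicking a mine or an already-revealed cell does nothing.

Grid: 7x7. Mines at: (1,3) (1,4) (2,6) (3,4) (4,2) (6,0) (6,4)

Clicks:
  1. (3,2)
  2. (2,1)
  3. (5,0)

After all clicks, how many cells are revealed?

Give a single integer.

Click 1 (3,2) count=1: revealed 1 new [(3,2)] -> total=1
Click 2 (2,1) count=0: revealed 15 new [(0,0) (0,1) (0,2) (1,0) (1,1) (1,2) (2,0) (2,1) (2,2) (3,0) (3,1) (4,0) (4,1) (5,0) (5,1)] -> total=16
Click 3 (5,0) count=1: revealed 0 new [(none)] -> total=16

Answer: 16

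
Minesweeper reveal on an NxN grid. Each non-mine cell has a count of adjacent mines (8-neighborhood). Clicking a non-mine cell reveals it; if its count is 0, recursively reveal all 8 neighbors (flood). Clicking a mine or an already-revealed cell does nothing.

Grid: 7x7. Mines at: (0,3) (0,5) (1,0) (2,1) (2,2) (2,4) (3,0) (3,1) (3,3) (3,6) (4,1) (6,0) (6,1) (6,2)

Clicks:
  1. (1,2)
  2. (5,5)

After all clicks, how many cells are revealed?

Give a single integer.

Answer: 13

Derivation:
Click 1 (1,2) count=3: revealed 1 new [(1,2)] -> total=1
Click 2 (5,5) count=0: revealed 12 new [(4,3) (4,4) (4,5) (4,6) (5,3) (5,4) (5,5) (5,6) (6,3) (6,4) (6,5) (6,6)] -> total=13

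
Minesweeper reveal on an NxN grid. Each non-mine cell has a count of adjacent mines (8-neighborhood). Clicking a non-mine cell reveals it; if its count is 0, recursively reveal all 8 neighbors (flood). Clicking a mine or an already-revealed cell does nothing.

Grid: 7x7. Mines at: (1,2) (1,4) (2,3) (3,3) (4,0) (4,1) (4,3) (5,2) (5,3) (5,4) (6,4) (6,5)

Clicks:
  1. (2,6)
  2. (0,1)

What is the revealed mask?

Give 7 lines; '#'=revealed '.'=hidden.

Answer: .#...##
.....##
....###
....###
....###
.....##
.......

Derivation:
Click 1 (2,6) count=0: revealed 15 new [(0,5) (0,6) (1,5) (1,6) (2,4) (2,5) (2,6) (3,4) (3,5) (3,6) (4,4) (4,5) (4,6) (5,5) (5,6)] -> total=15
Click 2 (0,1) count=1: revealed 1 new [(0,1)] -> total=16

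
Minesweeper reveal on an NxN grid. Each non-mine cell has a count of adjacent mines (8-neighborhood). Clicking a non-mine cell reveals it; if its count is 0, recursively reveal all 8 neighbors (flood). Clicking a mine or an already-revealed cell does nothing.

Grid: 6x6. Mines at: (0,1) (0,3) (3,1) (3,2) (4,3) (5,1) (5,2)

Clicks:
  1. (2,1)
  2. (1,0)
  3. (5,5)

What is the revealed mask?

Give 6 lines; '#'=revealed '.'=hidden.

Answer: ....##
#..###
.#.###
...###
....##
....##

Derivation:
Click 1 (2,1) count=2: revealed 1 new [(2,1)] -> total=1
Click 2 (1,0) count=1: revealed 1 new [(1,0)] -> total=2
Click 3 (5,5) count=0: revealed 15 new [(0,4) (0,5) (1,3) (1,4) (1,5) (2,3) (2,4) (2,5) (3,3) (3,4) (3,5) (4,4) (4,5) (5,4) (5,5)] -> total=17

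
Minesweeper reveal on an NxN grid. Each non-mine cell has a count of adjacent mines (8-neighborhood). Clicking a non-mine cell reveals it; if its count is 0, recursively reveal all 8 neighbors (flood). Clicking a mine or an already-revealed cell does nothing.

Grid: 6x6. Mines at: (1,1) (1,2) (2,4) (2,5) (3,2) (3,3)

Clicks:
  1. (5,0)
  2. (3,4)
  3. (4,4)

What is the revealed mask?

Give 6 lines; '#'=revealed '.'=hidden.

Click 1 (5,0) count=0: revealed 18 new [(2,0) (2,1) (3,0) (3,1) (3,4) (3,5) (4,0) (4,1) (4,2) (4,3) (4,4) (4,5) (5,0) (5,1) (5,2) (5,3) (5,4) (5,5)] -> total=18
Click 2 (3,4) count=3: revealed 0 new [(none)] -> total=18
Click 3 (4,4) count=1: revealed 0 new [(none)] -> total=18

Answer: ......
......
##....
##..##
######
######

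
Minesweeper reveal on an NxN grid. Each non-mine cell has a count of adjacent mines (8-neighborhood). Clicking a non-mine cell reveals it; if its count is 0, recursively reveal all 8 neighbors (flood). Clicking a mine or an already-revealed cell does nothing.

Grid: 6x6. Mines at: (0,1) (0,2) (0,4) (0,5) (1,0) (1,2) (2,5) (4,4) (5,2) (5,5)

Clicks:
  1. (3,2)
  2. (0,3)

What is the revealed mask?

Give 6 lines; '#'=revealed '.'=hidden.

Click 1 (3,2) count=0: revealed 14 new [(2,0) (2,1) (2,2) (2,3) (3,0) (3,1) (3,2) (3,3) (4,0) (4,1) (4,2) (4,3) (5,0) (5,1)] -> total=14
Click 2 (0,3) count=3: revealed 1 new [(0,3)] -> total=15

Answer: ...#..
......
####..
####..
####..
##....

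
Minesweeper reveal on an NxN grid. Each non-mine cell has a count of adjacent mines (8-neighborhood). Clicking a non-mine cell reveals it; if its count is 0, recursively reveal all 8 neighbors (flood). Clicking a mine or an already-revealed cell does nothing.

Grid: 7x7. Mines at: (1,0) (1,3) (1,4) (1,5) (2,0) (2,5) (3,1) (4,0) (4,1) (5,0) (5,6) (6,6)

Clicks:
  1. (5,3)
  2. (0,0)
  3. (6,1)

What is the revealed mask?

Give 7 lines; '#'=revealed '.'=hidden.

Answer: #......
.......
..###..
..####.
..####.
.#####.
.#####.

Derivation:
Click 1 (5,3) count=0: revealed 21 new [(2,2) (2,3) (2,4) (3,2) (3,3) (3,4) (3,5) (4,2) (4,3) (4,4) (4,5) (5,1) (5,2) (5,3) (5,4) (5,5) (6,1) (6,2) (6,3) (6,4) (6,5)] -> total=21
Click 2 (0,0) count=1: revealed 1 new [(0,0)] -> total=22
Click 3 (6,1) count=1: revealed 0 new [(none)] -> total=22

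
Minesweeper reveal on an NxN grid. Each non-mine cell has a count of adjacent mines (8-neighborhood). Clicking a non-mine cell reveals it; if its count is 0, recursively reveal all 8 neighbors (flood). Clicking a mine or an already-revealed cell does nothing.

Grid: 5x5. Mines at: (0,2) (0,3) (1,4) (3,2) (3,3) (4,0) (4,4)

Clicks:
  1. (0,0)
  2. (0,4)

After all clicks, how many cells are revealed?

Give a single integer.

Click 1 (0,0) count=0: revealed 8 new [(0,0) (0,1) (1,0) (1,1) (2,0) (2,1) (3,0) (3,1)] -> total=8
Click 2 (0,4) count=2: revealed 1 new [(0,4)] -> total=9

Answer: 9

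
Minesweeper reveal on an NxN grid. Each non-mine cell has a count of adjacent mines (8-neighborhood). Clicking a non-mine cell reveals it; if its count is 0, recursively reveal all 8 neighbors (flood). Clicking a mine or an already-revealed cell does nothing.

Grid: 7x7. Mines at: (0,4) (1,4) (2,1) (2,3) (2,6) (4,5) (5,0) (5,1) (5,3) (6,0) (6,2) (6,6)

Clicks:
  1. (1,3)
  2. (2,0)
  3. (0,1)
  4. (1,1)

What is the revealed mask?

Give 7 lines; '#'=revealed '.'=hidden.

Click 1 (1,3) count=3: revealed 1 new [(1,3)] -> total=1
Click 2 (2,0) count=1: revealed 1 new [(2,0)] -> total=2
Click 3 (0,1) count=0: revealed 7 new [(0,0) (0,1) (0,2) (0,3) (1,0) (1,1) (1,2)] -> total=9
Click 4 (1,1) count=1: revealed 0 new [(none)] -> total=9

Answer: ####...
####...
#......
.......
.......
.......
.......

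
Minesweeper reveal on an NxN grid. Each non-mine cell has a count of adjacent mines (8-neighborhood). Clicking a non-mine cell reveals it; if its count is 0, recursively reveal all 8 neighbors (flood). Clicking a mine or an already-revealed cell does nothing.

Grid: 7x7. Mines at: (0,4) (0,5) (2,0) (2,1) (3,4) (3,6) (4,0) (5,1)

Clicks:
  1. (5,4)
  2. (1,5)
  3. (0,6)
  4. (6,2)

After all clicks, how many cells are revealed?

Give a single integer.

Answer: 17

Derivation:
Click 1 (5,4) count=0: revealed 15 new [(4,2) (4,3) (4,4) (4,5) (4,6) (5,2) (5,3) (5,4) (5,5) (5,6) (6,2) (6,3) (6,4) (6,5) (6,6)] -> total=15
Click 2 (1,5) count=2: revealed 1 new [(1,5)] -> total=16
Click 3 (0,6) count=1: revealed 1 new [(0,6)] -> total=17
Click 4 (6,2) count=1: revealed 0 new [(none)] -> total=17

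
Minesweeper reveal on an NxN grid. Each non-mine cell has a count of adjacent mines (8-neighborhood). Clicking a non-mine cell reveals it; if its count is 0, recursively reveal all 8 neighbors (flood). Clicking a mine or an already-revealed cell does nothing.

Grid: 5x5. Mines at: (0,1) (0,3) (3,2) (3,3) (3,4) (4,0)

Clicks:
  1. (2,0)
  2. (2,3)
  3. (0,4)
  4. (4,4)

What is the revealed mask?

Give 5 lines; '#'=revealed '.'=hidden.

Click 1 (2,0) count=0: revealed 6 new [(1,0) (1,1) (2,0) (2,1) (3,0) (3,1)] -> total=6
Click 2 (2,3) count=3: revealed 1 new [(2,3)] -> total=7
Click 3 (0,4) count=1: revealed 1 new [(0,4)] -> total=8
Click 4 (4,4) count=2: revealed 1 new [(4,4)] -> total=9

Answer: ....#
##...
##.#.
##...
....#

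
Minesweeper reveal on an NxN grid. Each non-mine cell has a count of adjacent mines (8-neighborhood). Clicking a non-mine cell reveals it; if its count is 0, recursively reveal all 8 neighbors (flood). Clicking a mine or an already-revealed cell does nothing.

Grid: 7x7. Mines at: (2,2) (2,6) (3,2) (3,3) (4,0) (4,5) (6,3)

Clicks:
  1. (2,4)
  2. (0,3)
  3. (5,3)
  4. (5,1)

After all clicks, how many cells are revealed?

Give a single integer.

Answer: 23

Derivation:
Click 1 (2,4) count=1: revealed 1 new [(2,4)] -> total=1
Click 2 (0,3) count=0: revealed 20 new [(0,0) (0,1) (0,2) (0,3) (0,4) (0,5) (0,6) (1,0) (1,1) (1,2) (1,3) (1,4) (1,5) (1,6) (2,0) (2,1) (2,3) (2,5) (3,0) (3,1)] -> total=21
Click 3 (5,3) count=1: revealed 1 new [(5,3)] -> total=22
Click 4 (5,1) count=1: revealed 1 new [(5,1)] -> total=23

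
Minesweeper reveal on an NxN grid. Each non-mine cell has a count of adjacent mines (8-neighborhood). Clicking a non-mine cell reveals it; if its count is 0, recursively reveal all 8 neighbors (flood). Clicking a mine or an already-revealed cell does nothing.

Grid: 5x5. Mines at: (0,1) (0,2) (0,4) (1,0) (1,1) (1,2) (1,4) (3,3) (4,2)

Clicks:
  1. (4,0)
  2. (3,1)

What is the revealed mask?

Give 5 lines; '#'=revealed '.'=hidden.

Answer: .....
.....
##...
##...
##...

Derivation:
Click 1 (4,0) count=0: revealed 6 new [(2,0) (2,1) (3,0) (3,1) (4,0) (4,1)] -> total=6
Click 2 (3,1) count=1: revealed 0 new [(none)] -> total=6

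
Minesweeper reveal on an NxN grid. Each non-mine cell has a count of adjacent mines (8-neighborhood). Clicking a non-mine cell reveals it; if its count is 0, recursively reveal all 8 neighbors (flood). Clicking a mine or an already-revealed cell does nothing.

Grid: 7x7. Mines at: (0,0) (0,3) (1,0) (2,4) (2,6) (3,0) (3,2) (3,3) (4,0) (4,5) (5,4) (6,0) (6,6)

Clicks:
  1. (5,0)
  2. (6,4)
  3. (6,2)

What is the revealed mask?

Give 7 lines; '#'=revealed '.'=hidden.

Click 1 (5,0) count=2: revealed 1 new [(5,0)] -> total=1
Click 2 (6,4) count=1: revealed 1 new [(6,4)] -> total=2
Click 3 (6,2) count=0: revealed 9 new [(4,1) (4,2) (4,3) (5,1) (5,2) (5,3) (6,1) (6,2) (6,3)] -> total=11

Answer: .......
.......
.......
.......
.###...
####...
.####..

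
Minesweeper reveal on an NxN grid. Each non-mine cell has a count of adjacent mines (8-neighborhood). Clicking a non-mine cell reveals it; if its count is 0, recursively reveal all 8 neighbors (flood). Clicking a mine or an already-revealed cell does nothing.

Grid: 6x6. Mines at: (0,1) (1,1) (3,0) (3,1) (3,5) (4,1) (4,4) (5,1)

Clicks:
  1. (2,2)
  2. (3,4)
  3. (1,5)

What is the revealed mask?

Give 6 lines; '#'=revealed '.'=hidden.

Click 1 (2,2) count=2: revealed 1 new [(2,2)] -> total=1
Click 2 (3,4) count=2: revealed 1 new [(3,4)] -> total=2
Click 3 (1,5) count=0: revealed 13 new [(0,2) (0,3) (0,4) (0,5) (1,2) (1,3) (1,4) (1,5) (2,3) (2,4) (2,5) (3,2) (3,3)] -> total=15

Answer: ..####
..####
..####
..###.
......
......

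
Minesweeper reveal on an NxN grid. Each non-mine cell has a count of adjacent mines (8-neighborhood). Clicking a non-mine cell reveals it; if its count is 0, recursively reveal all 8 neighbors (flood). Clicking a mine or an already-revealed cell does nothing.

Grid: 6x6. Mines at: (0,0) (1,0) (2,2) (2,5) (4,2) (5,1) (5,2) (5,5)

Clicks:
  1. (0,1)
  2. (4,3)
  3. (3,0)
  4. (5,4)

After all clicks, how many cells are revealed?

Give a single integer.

Answer: 9

Derivation:
Click 1 (0,1) count=2: revealed 1 new [(0,1)] -> total=1
Click 2 (4,3) count=2: revealed 1 new [(4,3)] -> total=2
Click 3 (3,0) count=0: revealed 6 new [(2,0) (2,1) (3,0) (3,1) (4,0) (4,1)] -> total=8
Click 4 (5,4) count=1: revealed 1 new [(5,4)] -> total=9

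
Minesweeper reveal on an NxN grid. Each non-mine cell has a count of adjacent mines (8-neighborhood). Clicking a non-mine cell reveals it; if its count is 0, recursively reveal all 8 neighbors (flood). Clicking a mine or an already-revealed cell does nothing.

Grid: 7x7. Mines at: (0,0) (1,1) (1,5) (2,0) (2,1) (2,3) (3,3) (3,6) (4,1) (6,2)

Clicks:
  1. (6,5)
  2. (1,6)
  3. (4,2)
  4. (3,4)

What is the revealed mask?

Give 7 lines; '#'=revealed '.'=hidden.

Click 1 (6,5) count=0: revealed 12 new [(4,3) (4,4) (4,5) (4,6) (5,3) (5,4) (5,5) (5,6) (6,3) (6,4) (6,5) (6,6)] -> total=12
Click 2 (1,6) count=1: revealed 1 new [(1,6)] -> total=13
Click 3 (4,2) count=2: revealed 1 new [(4,2)] -> total=14
Click 4 (3,4) count=2: revealed 1 new [(3,4)] -> total=15

Answer: .......
......#
.......
....#..
..#####
...####
...####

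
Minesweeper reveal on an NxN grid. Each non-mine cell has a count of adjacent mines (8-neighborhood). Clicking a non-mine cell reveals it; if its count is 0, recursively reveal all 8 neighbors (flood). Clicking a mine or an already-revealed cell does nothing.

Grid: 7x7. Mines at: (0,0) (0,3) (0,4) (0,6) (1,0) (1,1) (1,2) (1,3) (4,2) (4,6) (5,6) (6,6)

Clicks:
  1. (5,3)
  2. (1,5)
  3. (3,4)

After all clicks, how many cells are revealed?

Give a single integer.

Click 1 (5,3) count=1: revealed 1 new [(5,3)] -> total=1
Click 2 (1,5) count=2: revealed 1 new [(1,5)] -> total=2
Click 3 (3,4) count=0: revealed 30 new [(1,4) (1,6) (2,0) (2,1) (2,3) (2,4) (2,5) (2,6) (3,0) (3,1) (3,3) (3,4) (3,5) (3,6) (4,0) (4,1) (4,3) (4,4) (4,5) (5,0) (5,1) (5,2) (5,4) (5,5) (6,0) (6,1) (6,2) (6,3) (6,4) (6,5)] -> total=32

Answer: 32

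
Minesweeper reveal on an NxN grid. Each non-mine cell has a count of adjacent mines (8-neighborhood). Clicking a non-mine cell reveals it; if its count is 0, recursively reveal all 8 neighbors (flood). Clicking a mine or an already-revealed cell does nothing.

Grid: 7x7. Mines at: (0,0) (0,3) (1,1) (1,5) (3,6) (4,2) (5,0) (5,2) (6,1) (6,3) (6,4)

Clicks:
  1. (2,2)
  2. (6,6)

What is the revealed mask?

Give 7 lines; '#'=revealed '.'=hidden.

Click 1 (2,2) count=1: revealed 1 new [(2,2)] -> total=1
Click 2 (6,6) count=0: revealed 6 new [(4,5) (4,6) (5,5) (5,6) (6,5) (6,6)] -> total=7

Answer: .......
.......
..#....
.......
.....##
.....##
.....##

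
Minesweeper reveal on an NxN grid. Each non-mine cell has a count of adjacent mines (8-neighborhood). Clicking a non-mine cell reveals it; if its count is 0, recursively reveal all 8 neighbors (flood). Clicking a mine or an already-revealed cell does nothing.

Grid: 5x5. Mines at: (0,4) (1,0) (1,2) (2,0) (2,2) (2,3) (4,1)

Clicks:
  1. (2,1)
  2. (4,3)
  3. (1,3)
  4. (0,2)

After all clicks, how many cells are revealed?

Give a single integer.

Answer: 9

Derivation:
Click 1 (2,1) count=4: revealed 1 new [(2,1)] -> total=1
Click 2 (4,3) count=0: revealed 6 new [(3,2) (3,3) (3,4) (4,2) (4,3) (4,4)] -> total=7
Click 3 (1,3) count=4: revealed 1 new [(1,3)] -> total=8
Click 4 (0,2) count=1: revealed 1 new [(0,2)] -> total=9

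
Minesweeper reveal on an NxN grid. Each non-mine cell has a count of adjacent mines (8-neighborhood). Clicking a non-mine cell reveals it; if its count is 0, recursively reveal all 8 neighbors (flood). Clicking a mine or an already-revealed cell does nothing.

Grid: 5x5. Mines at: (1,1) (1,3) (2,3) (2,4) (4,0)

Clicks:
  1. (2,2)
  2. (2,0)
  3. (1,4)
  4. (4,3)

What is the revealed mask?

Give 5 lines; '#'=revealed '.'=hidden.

Click 1 (2,2) count=3: revealed 1 new [(2,2)] -> total=1
Click 2 (2,0) count=1: revealed 1 new [(2,0)] -> total=2
Click 3 (1,4) count=3: revealed 1 new [(1,4)] -> total=3
Click 4 (4,3) count=0: revealed 8 new [(3,1) (3,2) (3,3) (3,4) (4,1) (4,2) (4,3) (4,4)] -> total=11

Answer: .....
....#
#.#..
.####
.####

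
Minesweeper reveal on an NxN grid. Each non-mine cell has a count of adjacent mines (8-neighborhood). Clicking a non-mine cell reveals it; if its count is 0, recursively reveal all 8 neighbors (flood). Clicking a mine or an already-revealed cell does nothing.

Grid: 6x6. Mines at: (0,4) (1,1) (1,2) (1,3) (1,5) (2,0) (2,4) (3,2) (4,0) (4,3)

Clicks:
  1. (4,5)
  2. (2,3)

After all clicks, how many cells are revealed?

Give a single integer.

Answer: 7

Derivation:
Click 1 (4,5) count=0: revealed 6 new [(3,4) (3,5) (4,4) (4,5) (5,4) (5,5)] -> total=6
Click 2 (2,3) count=4: revealed 1 new [(2,3)] -> total=7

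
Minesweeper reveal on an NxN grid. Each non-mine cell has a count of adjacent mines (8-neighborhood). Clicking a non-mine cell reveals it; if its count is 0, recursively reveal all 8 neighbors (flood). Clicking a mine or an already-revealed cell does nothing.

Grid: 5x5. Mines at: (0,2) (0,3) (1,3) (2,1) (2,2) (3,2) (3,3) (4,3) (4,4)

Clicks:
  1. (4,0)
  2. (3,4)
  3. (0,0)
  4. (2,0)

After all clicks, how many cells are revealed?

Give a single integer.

Answer: 10

Derivation:
Click 1 (4,0) count=0: revealed 4 new [(3,0) (3,1) (4,0) (4,1)] -> total=4
Click 2 (3,4) count=3: revealed 1 new [(3,4)] -> total=5
Click 3 (0,0) count=0: revealed 4 new [(0,0) (0,1) (1,0) (1,1)] -> total=9
Click 4 (2,0) count=1: revealed 1 new [(2,0)] -> total=10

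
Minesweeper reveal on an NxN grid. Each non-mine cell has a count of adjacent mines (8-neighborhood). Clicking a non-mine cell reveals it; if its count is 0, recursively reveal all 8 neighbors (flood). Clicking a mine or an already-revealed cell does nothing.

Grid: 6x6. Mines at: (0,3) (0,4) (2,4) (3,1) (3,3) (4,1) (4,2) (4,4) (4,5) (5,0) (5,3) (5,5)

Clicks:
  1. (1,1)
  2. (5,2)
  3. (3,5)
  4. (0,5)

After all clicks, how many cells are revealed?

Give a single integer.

Answer: 12

Derivation:
Click 1 (1,1) count=0: revealed 9 new [(0,0) (0,1) (0,2) (1,0) (1,1) (1,2) (2,0) (2,1) (2,2)] -> total=9
Click 2 (5,2) count=3: revealed 1 new [(5,2)] -> total=10
Click 3 (3,5) count=3: revealed 1 new [(3,5)] -> total=11
Click 4 (0,5) count=1: revealed 1 new [(0,5)] -> total=12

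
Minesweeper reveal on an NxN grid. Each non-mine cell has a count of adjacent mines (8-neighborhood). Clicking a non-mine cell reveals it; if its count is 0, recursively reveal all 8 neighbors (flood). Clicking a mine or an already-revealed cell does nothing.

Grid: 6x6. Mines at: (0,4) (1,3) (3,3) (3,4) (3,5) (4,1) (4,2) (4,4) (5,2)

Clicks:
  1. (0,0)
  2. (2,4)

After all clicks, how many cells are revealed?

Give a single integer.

Answer: 13

Derivation:
Click 1 (0,0) count=0: revealed 12 new [(0,0) (0,1) (0,2) (1,0) (1,1) (1,2) (2,0) (2,1) (2,2) (3,0) (3,1) (3,2)] -> total=12
Click 2 (2,4) count=4: revealed 1 new [(2,4)] -> total=13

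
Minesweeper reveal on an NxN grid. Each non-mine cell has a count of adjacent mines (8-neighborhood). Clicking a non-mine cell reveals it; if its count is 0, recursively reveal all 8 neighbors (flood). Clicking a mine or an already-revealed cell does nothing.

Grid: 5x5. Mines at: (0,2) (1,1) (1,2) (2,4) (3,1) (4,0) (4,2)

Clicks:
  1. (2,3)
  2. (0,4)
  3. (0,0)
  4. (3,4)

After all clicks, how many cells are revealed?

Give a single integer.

Click 1 (2,3) count=2: revealed 1 new [(2,3)] -> total=1
Click 2 (0,4) count=0: revealed 4 new [(0,3) (0,4) (1,3) (1,4)] -> total=5
Click 3 (0,0) count=1: revealed 1 new [(0,0)] -> total=6
Click 4 (3,4) count=1: revealed 1 new [(3,4)] -> total=7

Answer: 7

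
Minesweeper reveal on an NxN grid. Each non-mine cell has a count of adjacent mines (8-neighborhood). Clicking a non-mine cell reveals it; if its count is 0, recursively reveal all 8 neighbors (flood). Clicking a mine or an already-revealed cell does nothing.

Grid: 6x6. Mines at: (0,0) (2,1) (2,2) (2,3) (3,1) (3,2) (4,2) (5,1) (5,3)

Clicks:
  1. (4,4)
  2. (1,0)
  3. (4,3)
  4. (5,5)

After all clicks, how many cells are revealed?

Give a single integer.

Answer: 20

Derivation:
Click 1 (4,4) count=1: revealed 1 new [(4,4)] -> total=1
Click 2 (1,0) count=2: revealed 1 new [(1,0)] -> total=2
Click 3 (4,3) count=3: revealed 1 new [(4,3)] -> total=3
Click 4 (5,5) count=0: revealed 17 new [(0,1) (0,2) (0,3) (0,4) (0,5) (1,1) (1,2) (1,3) (1,4) (1,5) (2,4) (2,5) (3,4) (3,5) (4,5) (5,4) (5,5)] -> total=20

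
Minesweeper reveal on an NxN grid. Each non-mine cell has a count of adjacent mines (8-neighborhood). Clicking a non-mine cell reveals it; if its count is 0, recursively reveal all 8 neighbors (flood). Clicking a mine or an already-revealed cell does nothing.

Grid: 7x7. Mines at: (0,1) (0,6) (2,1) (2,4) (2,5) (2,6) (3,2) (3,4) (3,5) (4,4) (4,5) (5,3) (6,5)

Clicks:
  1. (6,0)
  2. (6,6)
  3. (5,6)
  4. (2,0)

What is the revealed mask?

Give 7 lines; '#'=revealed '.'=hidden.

Click 1 (6,0) count=0: revealed 11 new [(3,0) (3,1) (4,0) (4,1) (4,2) (5,0) (5,1) (5,2) (6,0) (6,1) (6,2)] -> total=11
Click 2 (6,6) count=1: revealed 1 new [(6,6)] -> total=12
Click 3 (5,6) count=2: revealed 1 new [(5,6)] -> total=13
Click 4 (2,0) count=1: revealed 1 new [(2,0)] -> total=14

Answer: .......
.......
#......
##.....
###....
###...#
###...#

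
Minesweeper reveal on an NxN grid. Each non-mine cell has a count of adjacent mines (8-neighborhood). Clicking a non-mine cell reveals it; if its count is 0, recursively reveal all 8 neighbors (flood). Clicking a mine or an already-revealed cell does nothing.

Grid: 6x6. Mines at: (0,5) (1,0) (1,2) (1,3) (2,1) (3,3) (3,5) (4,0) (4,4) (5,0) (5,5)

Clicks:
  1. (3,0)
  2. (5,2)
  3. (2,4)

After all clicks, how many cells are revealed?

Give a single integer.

Answer: 8

Derivation:
Click 1 (3,0) count=2: revealed 1 new [(3,0)] -> total=1
Click 2 (5,2) count=0: revealed 6 new [(4,1) (4,2) (4,3) (5,1) (5,2) (5,3)] -> total=7
Click 3 (2,4) count=3: revealed 1 new [(2,4)] -> total=8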